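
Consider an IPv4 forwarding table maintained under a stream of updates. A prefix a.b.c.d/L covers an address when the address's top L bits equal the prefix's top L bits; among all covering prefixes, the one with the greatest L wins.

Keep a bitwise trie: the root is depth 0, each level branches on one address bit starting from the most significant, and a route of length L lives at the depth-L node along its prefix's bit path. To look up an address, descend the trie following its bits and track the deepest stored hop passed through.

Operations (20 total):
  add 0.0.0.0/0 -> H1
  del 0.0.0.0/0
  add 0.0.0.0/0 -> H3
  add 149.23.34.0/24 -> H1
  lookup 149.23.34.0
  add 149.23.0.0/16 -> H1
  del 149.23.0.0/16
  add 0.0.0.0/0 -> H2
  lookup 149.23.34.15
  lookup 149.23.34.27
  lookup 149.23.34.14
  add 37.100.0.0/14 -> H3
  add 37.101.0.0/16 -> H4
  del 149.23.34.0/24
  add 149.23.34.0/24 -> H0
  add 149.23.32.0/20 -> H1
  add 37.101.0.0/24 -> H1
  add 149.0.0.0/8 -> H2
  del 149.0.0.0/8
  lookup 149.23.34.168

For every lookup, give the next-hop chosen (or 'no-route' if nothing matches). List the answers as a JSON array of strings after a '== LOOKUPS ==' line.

Apply in order:
  + 0.0.0.0/0 (H1) depth=0
  - 0.0.0.0/0 clear@0
  + 0.0.0.0/0 (H3) depth=0
  + 149.23.34.0/24 (H1) depth=24
  Q 149.23.34.0: descend 100101010001011100100010 ; hops seen [H3,H1] ; pick H1
  + 149.23.0.0/16 (H1) depth=16
  - 149.23.0.0/16 clear@16
  + 0.0.0.0/0 (H2) depth=0
  Q 149.23.34.15: descend 100101010001011100100010 ; hops seen [H2,H1] ; pick H1
  Q 149.23.34.27: descend 100101010001011100100010 ; hops seen [H2,H1] ; pick H1
  Q 149.23.34.14: descend 100101010001011100100010 ; hops seen [H2,H1] ; pick H1
  + 37.100.0.0/14 (H3) depth=14
  + 37.101.0.0/16 (H4) depth=16
  - 149.23.34.0/24 clear@24
  + 149.23.34.0/24 (H0) depth=24
  + 149.23.32.0/20 (H1) depth=20
  + 37.101.0.0/24 (H1) depth=24
  + 149.0.0.0/8 (H2) depth=8
  - 149.0.0.0/8 clear@8
  Q 149.23.34.168: descend 100101010001011100100010 ; hops seen [H2,H1,H0] ; pick H0

== LOOKUPS ==
["H1","H1","H1","H1","H0"]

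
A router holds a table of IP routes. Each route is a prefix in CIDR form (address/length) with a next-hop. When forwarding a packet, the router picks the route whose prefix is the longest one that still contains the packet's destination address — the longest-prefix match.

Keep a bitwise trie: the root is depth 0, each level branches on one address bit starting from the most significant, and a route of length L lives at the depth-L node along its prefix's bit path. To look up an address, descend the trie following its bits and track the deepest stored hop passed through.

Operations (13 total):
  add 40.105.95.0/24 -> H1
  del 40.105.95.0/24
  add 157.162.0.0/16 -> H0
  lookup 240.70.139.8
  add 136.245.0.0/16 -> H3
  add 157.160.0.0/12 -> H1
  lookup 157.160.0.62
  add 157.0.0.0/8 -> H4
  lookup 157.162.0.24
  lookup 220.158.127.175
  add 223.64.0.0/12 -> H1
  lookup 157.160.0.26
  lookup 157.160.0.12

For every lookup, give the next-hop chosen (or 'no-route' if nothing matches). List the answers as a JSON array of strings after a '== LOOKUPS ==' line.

Trace:
  add 40.105.95.0/24 -> H1 at depth 24
  del 40.105.95.0/24 (clear depth 24)
  add 157.162.0.0/16 -> H0 at depth 16
  lookup 240.70.139.8: bits 1 walk d0:-→d1:- -> no-route
  add 136.245.0.0/16 -> H3 at depth 16
  add 157.160.0.0/12 -> H1 at depth 12
  lookup 157.160.0.62: bits 10011101101000 walk d0:-→d1:-→d2:-→d3:-→d4:-→d5:-→d6:-→d7:-→d8:-→d9:-→d10:-→d11:-→d12:H1→d13:-→d14:- -> H1
  add 157.0.0.0/8 -> H4 at depth 8
  lookup 157.162.0.24: bits 1001110110100010 walk d0:-→d1:-→d2:-→d3:-→d4:-→d5:-→d6:-→d7:-→d8:H4→d9:-→d10:-→d11:-→d12:H1→d13:-→d14:-→d15:-→d16:H0 -> H0
  lookup 220.158.127.175: bits 1 walk d0:-→d1:- -> no-route
  add 223.64.0.0/12 -> H1 at depth 12
  lookup 157.160.0.26: bits 10011101101000 walk d0:-→d1:-→d2:-→d3:-→d4:-→d5:-→d6:-→d7:-→d8:H4→d9:-→d10:-→d11:-→d12:H1→d13:-→d14:- -> H1
  lookup 157.160.0.12: bits 10011101101000 walk d0:-→d1:-→d2:-→d3:-→d4:-→d5:-→d6:-→d7:-→d8:H4→d9:-→d10:-→d11:-→d12:H1→d13:-→d14:- -> H1

== LOOKUPS ==
["no-route","H1","H0","no-route","H1","H1"]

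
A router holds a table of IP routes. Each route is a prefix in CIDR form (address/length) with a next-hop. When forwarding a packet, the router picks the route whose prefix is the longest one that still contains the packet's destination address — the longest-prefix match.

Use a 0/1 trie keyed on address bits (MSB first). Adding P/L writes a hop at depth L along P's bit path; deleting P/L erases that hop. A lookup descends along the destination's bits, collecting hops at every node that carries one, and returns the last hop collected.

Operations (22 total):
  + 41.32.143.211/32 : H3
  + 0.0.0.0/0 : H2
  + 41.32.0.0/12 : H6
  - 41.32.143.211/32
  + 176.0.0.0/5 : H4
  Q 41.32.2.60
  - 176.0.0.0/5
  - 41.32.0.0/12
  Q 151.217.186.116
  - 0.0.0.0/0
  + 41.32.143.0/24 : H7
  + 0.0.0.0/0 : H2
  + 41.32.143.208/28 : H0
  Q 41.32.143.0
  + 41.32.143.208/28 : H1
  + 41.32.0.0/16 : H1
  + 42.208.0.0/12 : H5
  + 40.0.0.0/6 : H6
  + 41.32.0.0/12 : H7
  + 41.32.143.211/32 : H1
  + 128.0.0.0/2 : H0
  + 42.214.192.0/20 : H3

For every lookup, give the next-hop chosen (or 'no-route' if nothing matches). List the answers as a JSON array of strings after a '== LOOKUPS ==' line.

Process each operation:
  + 41.32.143.211/32 (H3) depth=32
  + 0.0.0.0/0 (H2) depth=0
  + 41.32.0.0/12 (H6) depth=12
  - 41.32.143.211/32 clear@32
  + 176.0.0.0/5 (H4) depth=5
  Q 41.32.2.60: descend 0010100100100000 ; hops seen [H2,H6] ; pick H6
  - 176.0.0.0/5 clear@5
  - 41.32.0.0/12 clear@12
  Q 151.217.186.116: descend 10 ; hops seen [H2] ; pick H2
  - 0.0.0.0/0 clear@0
  + 41.32.143.0/24 (H7) depth=24
  + 0.0.0.0/0 (H2) depth=0
  + 41.32.143.208/28 (H0) depth=28
  Q 41.32.143.0: descend 001010010010000010001111 ; hops seen [H2,H7] ; pick H7
  + 41.32.143.208/28 (H1) depth=28
  + 41.32.0.0/16 (H1) depth=16
  + 42.208.0.0/12 (H5) depth=12
  + 40.0.0.0/6 (H6) depth=6
  + 41.32.0.0/12 (H7) depth=12
  + 41.32.143.211/32 (H1) depth=32
  + 128.0.0.0/2 (H0) depth=2
  + 42.214.192.0/20 (H3) depth=20

== LOOKUPS ==
["H6","H2","H7"]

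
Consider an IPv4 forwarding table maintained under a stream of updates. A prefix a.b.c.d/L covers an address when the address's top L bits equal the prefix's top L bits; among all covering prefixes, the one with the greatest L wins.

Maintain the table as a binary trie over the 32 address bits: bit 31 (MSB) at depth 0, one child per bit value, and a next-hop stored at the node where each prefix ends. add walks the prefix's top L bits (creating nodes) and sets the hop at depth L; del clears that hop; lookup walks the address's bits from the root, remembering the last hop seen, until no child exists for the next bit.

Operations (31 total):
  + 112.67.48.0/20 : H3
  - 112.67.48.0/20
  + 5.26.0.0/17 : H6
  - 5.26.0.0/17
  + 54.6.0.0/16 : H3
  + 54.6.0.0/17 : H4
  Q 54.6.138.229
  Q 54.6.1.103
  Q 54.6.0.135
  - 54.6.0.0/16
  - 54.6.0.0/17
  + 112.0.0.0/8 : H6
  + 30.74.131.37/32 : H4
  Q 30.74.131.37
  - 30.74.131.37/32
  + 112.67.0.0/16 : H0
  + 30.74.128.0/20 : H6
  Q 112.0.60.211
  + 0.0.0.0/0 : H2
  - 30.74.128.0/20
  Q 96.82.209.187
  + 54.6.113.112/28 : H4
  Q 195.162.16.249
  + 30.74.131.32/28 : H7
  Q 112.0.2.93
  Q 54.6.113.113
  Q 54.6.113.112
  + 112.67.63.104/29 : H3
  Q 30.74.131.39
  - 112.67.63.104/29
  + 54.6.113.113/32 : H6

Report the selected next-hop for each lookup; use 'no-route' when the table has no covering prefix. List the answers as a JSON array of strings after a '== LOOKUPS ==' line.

Trace:
  add 112.67.48.0/20 -> H3 at depth 20
  - 112.67.48.0/20 clear@20
  add 5.26.0.0/17 -> H6 at depth 17
  - 5.26.0.0/17 clear@17
  add 54.6.0.0/16 -> H3 at depth 16
  add 54.6.0.0/17 -> H4 at depth 17
  Q 54.6.138.229: descend 0011011000000110 ; hops seen [H3] ; pick H3
  Q 54.6.1.103: descend 00110110000001100 ; hops seen [H3,H4] ; pick H4
  Q 54.6.0.135: descend 00110110000001100 ; hops seen [H3,H4] ; pick H4
  - 54.6.0.0/16 clear@16
  - 54.6.0.0/17 clear@17
  add 112.0.0.0/8 -> H6 at depth 8
  add 30.74.131.37/32 -> H4 at depth 32
  Q 30.74.131.37: descend 00011110010010101000001100100101 ; hops seen [H4] ; pick H4
  - 30.74.131.37/32 clear@32
  add 112.67.0.0/16 -> H0 at depth 16
  add 30.74.128.0/20 -> H6 at depth 20
  Q 112.0.60.211: descend 011100000 ; hops seen [H6] ; pick H6
  add 0.0.0.0/0 -> H2 at depth 0
  - 30.74.128.0/20 clear@20
  Q 96.82.209.187: descend 011 ; hops seen [H2] ; pick H2
  add 54.6.113.112/28 -> H4 at depth 28
  Q 195.162.16.249: descend ε ; hops seen [H2] ; pick H2
  add 30.74.131.32/28 -> H7 at depth 28
  Q 112.0.2.93: descend 011100000 ; hops seen [H2,H6] ; pick H6
  Q 54.6.113.113: descend 0011011000000110011100010111 ; hops seen [H2,H4] ; pick H4
  Q 54.6.113.112: descend 0011011000000110011100010111 ; hops seen [H2,H4] ; pick H4
  add 112.67.63.104/29 -> H3 at depth 29
  Q 30.74.131.39: descend 000111100100101010000011001001 ; hops seen [H2,H7] ; pick H7
  - 112.67.63.104/29 clear@29
  add 54.6.113.113/32 -> H6 at depth 32

== LOOKUPS ==
["H3","H4","H4","H4","H6","H2","H2","H6","H4","H4","H7"]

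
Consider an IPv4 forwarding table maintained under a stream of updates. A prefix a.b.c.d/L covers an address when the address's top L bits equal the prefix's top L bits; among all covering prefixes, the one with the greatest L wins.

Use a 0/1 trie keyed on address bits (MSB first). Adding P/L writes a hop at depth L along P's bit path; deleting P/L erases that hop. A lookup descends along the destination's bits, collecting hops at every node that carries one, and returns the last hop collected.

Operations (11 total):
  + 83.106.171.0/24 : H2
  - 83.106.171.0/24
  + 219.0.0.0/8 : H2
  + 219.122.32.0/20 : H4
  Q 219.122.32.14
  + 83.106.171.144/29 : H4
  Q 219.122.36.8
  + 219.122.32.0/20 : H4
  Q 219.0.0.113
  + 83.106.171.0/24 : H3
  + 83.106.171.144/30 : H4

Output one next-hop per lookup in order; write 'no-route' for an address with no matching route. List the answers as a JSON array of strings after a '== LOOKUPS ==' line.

Apply in order:
  + 83.106.171.0/24 (H2) depth=24
  - 83.106.171.0/24 clear@24
  + 219.0.0.0/8 (H2) depth=8
  + 219.122.32.0/20 (H4) depth=20
  Q 219.122.32.14: descend 11011011011110100010 ; hops seen [H2,H4] ; pick H4
  + 83.106.171.144/29 (H4) depth=29
  Q 219.122.36.8: descend 11011011011110100010 ; hops seen [H2,H4] ; pick H4
  + 219.122.32.0/20 (H4) depth=20
  Q 219.0.0.113: descend 110110110 ; hops seen [H2] ; pick H2
  + 83.106.171.0/24 (H3) depth=24
  + 83.106.171.144/30 (H4) depth=30

== LOOKUPS ==
["H4","H4","H2"]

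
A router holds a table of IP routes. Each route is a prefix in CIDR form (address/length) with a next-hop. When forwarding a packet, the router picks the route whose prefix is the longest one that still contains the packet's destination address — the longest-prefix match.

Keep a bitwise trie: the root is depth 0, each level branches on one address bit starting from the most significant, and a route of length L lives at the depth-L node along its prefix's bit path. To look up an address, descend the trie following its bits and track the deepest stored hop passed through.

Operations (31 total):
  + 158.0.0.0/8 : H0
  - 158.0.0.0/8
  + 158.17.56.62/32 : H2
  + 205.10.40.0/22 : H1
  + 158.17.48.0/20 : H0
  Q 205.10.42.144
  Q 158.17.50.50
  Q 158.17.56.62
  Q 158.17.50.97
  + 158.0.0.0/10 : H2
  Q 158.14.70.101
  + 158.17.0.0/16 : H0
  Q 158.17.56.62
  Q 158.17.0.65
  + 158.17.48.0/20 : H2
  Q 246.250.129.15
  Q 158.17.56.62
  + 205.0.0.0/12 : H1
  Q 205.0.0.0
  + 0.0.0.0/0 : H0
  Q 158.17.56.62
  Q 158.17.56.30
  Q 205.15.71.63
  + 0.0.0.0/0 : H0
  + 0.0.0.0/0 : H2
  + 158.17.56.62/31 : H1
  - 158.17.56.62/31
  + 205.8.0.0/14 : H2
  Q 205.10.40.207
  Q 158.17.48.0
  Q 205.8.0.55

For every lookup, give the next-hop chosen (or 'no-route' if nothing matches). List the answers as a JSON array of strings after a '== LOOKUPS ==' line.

Trace:
  + 158.0.0.0/8 (H0) depth=8
  - 158.0.0.0/8 clear@8
  + 158.17.56.62/32 (H2) depth=32
  + 205.10.40.0/22 (H1) depth=22
  + 158.17.48.0/20 (H0) depth=20
  lookup 205.10.42.144: bits 1100110100001010001010 walk d0:-→d1:-→d2:-→d3:-→d4:-→d5:-→d6:-→d7:-→d8:-→d9:-→d10:-→d11:-→d12:-→d13:-→d14:-→d15:-→d16:-→d17:-→d18:-→d19:-→d20:-→d21:-→d22:H1 -> H1
  lookup 158.17.50.50: bits 10011110000100010011 walk d0:-→d1:-→d2:-→d3:-→d4:-→d5:-→d6:-→d7:-→d8:-→d9:-→d10:-→d11:-→d12:-→d13:-→d14:-→d15:-→d16:-→d17:-→d18:-→d19:-→d20:H0 -> H0
  lookup 158.17.56.62: bits 10011110000100010011100000111110 walk d0:-→d1:-→d2:-→d3:-→d4:-→d5:-→d6:-→d7:-→d8:-→d9:-→d10:-→d11:-→d12:-→d13:-→d14:-→d15:-→d16:-→d17:-→d18:-→d19:-→d20:H0→d21:-→d22:-→d23:-→d24:-→d25:-→d26:-→d27:-→d28:-→d29:-→d30:-→d31:-→d32:H2 -> H2
  lookup 158.17.50.97: bits 10011110000100010011 walk d0:-→d1:-→d2:-→d3:-→d4:-→d5:-→d6:-→d7:-→d8:-→d9:-→d10:-→d11:-→d12:-→d13:-→d14:-→d15:-→d16:-→d17:-→d18:-→d19:-→d20:H0 -> H0
  + 158.0.0.0/10 (H2) depth=10
  lookup 158.14.70.101: bits 10011110000 walk d0:-→d1:-→d2:-→d3:-→d4:-→d5:-→d6:-→d7:-→d8:-→d9:-→d10:H2→d11:- -> H2
  + 158.17.0.0/16 (H0) depth=16
  lookup 158.17.56.62: bits 10011110000100010011100000111110 walk d0:-→d1:-→d2:-→d3:-→d4:-→d5:-→d6:-→d7:-→d8:-→d9:-→d10:H2→d11:-→d12:-→d13:-→d14:-→d15:-→d16:H0→d17:-→d18:-→d19:-→d20:H0→d21:-→d22:-→d23:-→d24:-→d25:-→d26:-→d27:-→d28:-→d29:-→d30:-→d31:-→d32:H2 -> H2
  lookup 158.17.0.65: bits 100111100001000100 walk d0:-→d1:-→d2:-→d3:-→d4:-→d5:-→d6:-→d7:-→d8:-→d9:-→d10:H2→d11:-→d12:-→d13:-→d14:-→d15:-→d16:H0→d17:-→d18:- -> H0
  + 158.17.48.0/20 (H2) depth=20
  lookup 246.250.129.15: bits 11 walk d0:-→d1:-→d2:- -> no-route
  lookup 158.17.56.62: bits 10011110000100010011100000111110 walk d0:-→d1:-→d2:-→d3:-→d4:-→d5:-→d6:-→d7:-→d8:-→d9:-→d10:H2→d11:-→d12:-→d13:-→d14:-→d15:-→d16:H0→d17:-→d18:-→d19:-→d20:H2→d21:-→d22:-→d23:-→d24:-→d25:-→d26:-→d27:-→d28:-→d29:-→d30:-→d31:-→d32:H2 -> H2
  + 205.0.0.0/12 (H1) depth=12
  lookup 205.0.0.0: bits 110011010000 walk d0:-→d1:-→d2:-→d3:-→d4:-→d5:-→d6:-→d7:-→d8:-→d9:-→d10:-→d11:-→d12:H1 -> H1
  + 0.0.0.0/0 (H0) depth=0
  lookup 158.17.56.62: bits 10011110000100010011100000111110 walk d0:H0→d1:-→d2:-→d3:-→d4:-→d5:-→d6:-→d7:-→d8:-→d9:-→d10:H2→d11:-→d12:-→d13:-→d14:-→d15:-→d16:H0→d17:-→d18:-→d19:-→d20:H2→d21:-→d22:-→d23:-→d24:-→d25:-→d26:-→d27:-→d28:-→d29:-→d30:-→d31:-→d32:H2 -> H2
  lookup 158.17.56.30: bits 10011110000100010011100000 walk d0:H0→d1:-→d2:-→d3:-→d4:-→d5:-→d6:-→d7:-→d8:-→d9:-→d10:H2→d11:-→d12:-→d13:-→d14:-→d15:-→d16:H0→d17:-→d18:-→d19:-→d20:H2→d21:-→d22:-→d23:-→d24:-→d25:-→d26:- -> H2
  lookup 205.15.71.63: bits 1100110100001 walk d0:H0→d1:-→d2:-→d3:-→d4:-→d5:-→d6:-→d7:-→d8:-→d9:-→d10:-→d11:-→d12:H1→d13:- -> H1
  + 0.0.0.0/0 (H0) depth=0
  + 0.0.0.0/0 (H2) depth=0
  + 158.17.56.62/31 (H1) depth=31
  - 158.17.56.62/31 clear@31
  + 205.8.0.0/14 (H2) depth=14
  lookup 205.10.40.207: bits 1100110100001010001010 walk d0:H2→d1:-→d2:-→d3:-→d4:-→d5:-→d6:-→d7:-→d8:-→d9:-→d10:-→d11:-→d12:H1→d13:-→d14:H2→d15:-→d16:-→d17:-→d18:-→d19:-→d20:-→d21:-→d22:H1 -> H1
  lookup 158.17.48.0: bits 10011110000100010011 walk d0:H2→d1:-→d2:-→d3:-→d4:-→d5:-→d6:-→d7:-→d8:-→d9:-→d10:H2→d11:-→d12:-→d13:-→d14:-→d15:-→d16:H0→d17:-→d18:-→d19:-→d20:H2 -> H2
  lookup 205.8.0.55: bits 11001101000010 walk d0:H2→d1:-→d2:-→d3:-→d4:-→d5:-→d6:-→d7:-→d8:-→d9:-→d10:-→d11:-→d12:H1→d13:-→d14:H2 -> H2

== LOOKUPS ==
["H1","H0","H2","H0","H2","H2","H0","no-route","H2","H1","H2","H2","H1","H1","H2","H2"]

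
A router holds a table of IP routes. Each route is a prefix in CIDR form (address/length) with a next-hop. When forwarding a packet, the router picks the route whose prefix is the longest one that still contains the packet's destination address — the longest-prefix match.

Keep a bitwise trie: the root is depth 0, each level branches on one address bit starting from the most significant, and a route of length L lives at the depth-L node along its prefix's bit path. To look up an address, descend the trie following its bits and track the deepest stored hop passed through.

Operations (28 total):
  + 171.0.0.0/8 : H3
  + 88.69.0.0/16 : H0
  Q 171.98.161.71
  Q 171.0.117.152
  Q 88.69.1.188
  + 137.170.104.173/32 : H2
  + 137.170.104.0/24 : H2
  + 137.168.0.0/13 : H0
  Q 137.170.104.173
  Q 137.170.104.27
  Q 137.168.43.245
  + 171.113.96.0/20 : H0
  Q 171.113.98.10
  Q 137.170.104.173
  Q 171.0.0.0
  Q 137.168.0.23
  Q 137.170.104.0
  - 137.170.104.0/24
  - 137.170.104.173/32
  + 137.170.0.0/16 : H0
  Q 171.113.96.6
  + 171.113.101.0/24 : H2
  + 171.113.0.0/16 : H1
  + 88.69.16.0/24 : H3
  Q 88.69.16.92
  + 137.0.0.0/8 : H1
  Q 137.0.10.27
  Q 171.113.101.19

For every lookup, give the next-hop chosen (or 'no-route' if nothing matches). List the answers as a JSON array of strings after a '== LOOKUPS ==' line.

Process each operation:
  + 171.0.0.0/8 (H3) depth=8
  + 88.69.0.0/16 (H0) depth=16
  Q 171.98.161.71: descend 10101011 ; hops seen [H3] ; pick H3
  Q 171.0.117.152: descend 10101011 ; hops seen [H3] ; pick H3
  Q 88.69.1.188: descend 0101100001000101 ; hops seen [H0] ; pick H0
  + 137.170.104.173/32 (H2) depth=32
  + 137.170.104.0/24 (H2) depth=24
  + 137.168.0.0/13 (H0) depth=13
  Q 137.170.104.173: descend 10001001101010100110100010101101 ; hops seen [H0,H2,H2] ; pick H2
  Q 137.170.104.27: descend 100010011010101001101000 ; hops seen [H0,H2] ; pick H2
  Q 137.168.43.245: descend 10001001101010 ; hops seen [H0] ; pick H0
  + 171.113.96.0/20 (H0) depth=20
  Q 171.113.98.10: descend 10101011011100010110 ; hops seen [H3,H0] ; pick H0
  Q 137.170.104.173: descend 10001001101010100110100010101101 ; hops seen [H0,H2,H2] ; pick H2
  Q 171.0.0.0: descend 101010110 ; hops seen [H3] ; pick H3
  Q 137.168.0.23: descend 10001001101010 ; hops seen [H0] ; pick H0
  Q 137.170.104.0: descend 100010011010101001101000 ; hops seen [H0,H2] ; pick H2
  del 137.170.104.0/24 (clear depth 24)
  del 137.170.104.173/32 (clear depth 32)
  + 137.170.0.0/16 (H0) depth=16
  Q 171.113.96.6: descend 10101011011100010110 ; hops seen [H3,H0] ; pick H0
  + 171.113.101.0/24 (H2) depth=24
  + 171.113.0.0/16 (H1) depth=16
  + 88.69.16.0/24 (H3) depth=24
  Q 88.69.16.92: descend 010110000100010100010000 ; hops seen [H0,H3] ; pick H3
  + 137.0.0.0/8 (H1) depth=8
  Q 137.0.10.27: descend 10001001 ; hops seen [H1] ; pick H1
  Q 171.113.101.19: descend 101010110111000101100101 ; hops seen [H3,H1,H0,H2] ; pick H2

== LOOKUPS ==
["H3","H3","H0","H2","H2","H0","H0","H2","H3","H0","H2","H0","H3","H1","H2"]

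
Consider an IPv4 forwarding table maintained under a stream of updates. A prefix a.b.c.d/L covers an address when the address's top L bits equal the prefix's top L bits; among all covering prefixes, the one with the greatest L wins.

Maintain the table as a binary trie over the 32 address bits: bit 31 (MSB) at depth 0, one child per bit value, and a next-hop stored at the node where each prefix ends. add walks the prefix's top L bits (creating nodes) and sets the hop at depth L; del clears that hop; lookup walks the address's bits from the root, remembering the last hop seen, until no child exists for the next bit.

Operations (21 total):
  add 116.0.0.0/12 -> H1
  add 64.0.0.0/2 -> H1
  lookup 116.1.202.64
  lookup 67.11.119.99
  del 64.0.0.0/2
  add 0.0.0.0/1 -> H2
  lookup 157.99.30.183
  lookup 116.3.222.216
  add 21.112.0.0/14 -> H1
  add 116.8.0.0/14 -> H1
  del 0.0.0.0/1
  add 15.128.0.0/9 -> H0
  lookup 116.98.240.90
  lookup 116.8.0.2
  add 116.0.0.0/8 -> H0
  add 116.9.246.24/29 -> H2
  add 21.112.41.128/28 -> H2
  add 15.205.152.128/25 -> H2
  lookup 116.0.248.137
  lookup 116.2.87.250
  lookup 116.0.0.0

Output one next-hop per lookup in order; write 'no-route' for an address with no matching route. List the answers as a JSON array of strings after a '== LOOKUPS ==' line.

Trace:
  add 116.0.0.0/12 -> H1 at depth 12
  add 64.0.0.0/2 -> H1 at depth 2
  lookup 116.1.202.64: bits 011101000000 walk d0:-→d1:-→d2:H1→d3:-→d4:-→d5:-→d6:-→d7:-→d8:-→d9:-→d10:-→d11:-→d12:H1 -> H1
  lookup 67.11.119.99: bits 01 walk d0:-→d1:-→d2:H1 -> H1
  del 64.0.0.0/2 (clear depth 2)
  add 0.0.0.0/1 -> H2 at depth 1
  lookup 157.99.30.183: bits ε walk d0:- -> no-route
  lookup 116.3.222.216: bits 011101000000 walk d0:-→d1:H2→d2:-→d3:-→d4:-→d5:-→d6:-→d7:-→d8:-→d9:-→d10:-→d11:-→d12:H1 -> H1
  add 21.112.0.0/14 -> H1 at depth 14
  add 116.8.0.0/14 -> H1 at depth 14
  del 0.0.0.0/1 (clear depth 1)
  add 15.128.0.0/9 -> H0 at depth 9
  lookup 116.98.240.90: bits 011101000 walk d0:-→d1:-→d2:-→d3:-→d4:-→d5:-→d6:-→d7:-→d8:-→d9:- -> no-route
  lookup 116.8.0.2: bits 01110100000010 walk d0:-→d1:-→d2:-→d3:-→d4:-→d5:-→d6:-→d7:-→d8:-→d9:-→d10:-→d11:-→d12:H1→d13:-→d14:H1 -> H1
  add 116.0.0.0/8 -> H0 at depth 8
  add 116.9.246.24/29 -> H2 at depth 29
  add 21.112.41.128/28 -> H2 at depth 28
  add 15.205.152.128/25 -> H2 at depth 25
  lookup 116.0.248.137: bits 011101000000 walk d0:-→d1:-→d2:-→d3:-→d4:-→d5:-→d6:-→d7:-→d8:H0→d9:-→d10:-→d11:-→d12:H1 -> H1
  lookup 116.2.87.250: bits 011101000000 walk d0:-→d1:-→d2:-→d3:-→d4:-→d5:-→d6:-→d7:-→d8:H0→d9:-→d10:-→d11:-→d12:H1 -> H1
  lookup 116.0.0.0: bits 011101000000 walk d0:-→d1:-→d2:-→d3:-→d4:-→d5:-→d6:-→d7:-→d8:H0→d9:-→d10:-→d11:-→d12:H1 -> H1

== LOOKUPS ==
["H1","H1","no-route","H1","no-route","H1","H1","H1","H1"]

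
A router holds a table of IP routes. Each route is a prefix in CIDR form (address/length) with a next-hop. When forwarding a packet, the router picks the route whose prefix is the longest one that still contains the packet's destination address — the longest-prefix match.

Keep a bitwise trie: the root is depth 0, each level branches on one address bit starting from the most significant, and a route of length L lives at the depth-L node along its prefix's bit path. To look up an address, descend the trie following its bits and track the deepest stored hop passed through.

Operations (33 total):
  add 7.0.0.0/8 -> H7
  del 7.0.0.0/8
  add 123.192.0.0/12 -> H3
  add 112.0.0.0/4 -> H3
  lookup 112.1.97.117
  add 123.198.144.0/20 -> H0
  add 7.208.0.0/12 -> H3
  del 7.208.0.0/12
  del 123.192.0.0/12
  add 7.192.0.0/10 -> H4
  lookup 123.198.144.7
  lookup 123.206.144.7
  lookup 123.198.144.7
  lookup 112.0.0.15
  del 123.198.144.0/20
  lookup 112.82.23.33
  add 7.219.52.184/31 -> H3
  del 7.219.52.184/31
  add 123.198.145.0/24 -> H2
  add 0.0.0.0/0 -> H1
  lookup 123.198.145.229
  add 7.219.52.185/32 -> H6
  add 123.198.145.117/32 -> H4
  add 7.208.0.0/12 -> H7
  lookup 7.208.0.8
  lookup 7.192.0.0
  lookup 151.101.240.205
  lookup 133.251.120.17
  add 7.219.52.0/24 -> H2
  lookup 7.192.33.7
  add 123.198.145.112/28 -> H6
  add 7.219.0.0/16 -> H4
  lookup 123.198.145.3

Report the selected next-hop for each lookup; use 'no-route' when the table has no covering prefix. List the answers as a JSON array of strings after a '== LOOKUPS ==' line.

Apply in order:
  + 7.0.0.0/8 (H7) depth=8
  - 7.0.0.0/8 clear@8
  + 123.192.0.0/12 (H3) depth=12
  + 112.0.0.0/4 (H3) depth=4
  ? 112.1.97.117  path d0:-→d1:-→d2:-→d3:-→d4:H3  best=H3
  + 123.198.144.0/20 (H0) depth=20
  + 7.208.0.0/12 (H3) depth=12
  - 7.208.0.0/12 clear@12
  - 123.192.0.0/12 clear@12
  + 7.192.0.0/10 (H4) depth=10
  ? 123.198.144.7  path d0:-→d1:-→d2:-→d3:-→d4:H3→d5:-→d6:-→d7:-→d8:-→d9:-→d10:-→d11:-→d12:-→d13:-→d14:-→d15:-→d16:-→d17:-→d18:-→d19:-→d20:H0  best=H0
  ? 123.206.144.7  path d0:-→d1:-→d2:-→d3:-→d4:H3→d5:-→d6:-→d7:-→d8:-→d9:-→d10:-→d11:-→d12:-  best=H3
  ? 123.198.144.7  path d0:-→d1:-→d2:-→d3:-→d4:H3→d5:-→d6:-→d7:-→d8:-→d9:-→d10:-→d11:-→d12:-→d13:-→d14:-→d15:-→d16:-→d17:-→d18:-→d19:-→d20:H0  best=H0
  ? 112.0.0.15  path d0:-→d1:-→d2:-→d3:-→d4:H3  best=H3
  - 123.198.144.0/20 clear@20
  ? 112.82.23.33  path d0:-→d1:-→d2:-→d3:-→d4:H3  best=H3
  + 7.219.52.184/31 (H3) depth=31
  - 7.219.52.184/31 clear@31
  + 123.198.145.0/24 (H2) depth=24
  + 0.0.0.0/0 (H1) depth=0
  ? 123.198.145.229  path d0:H1→d1:-→d2:-→d3:-→d4:H3→d5:-→d6:-→d7:-→d8:-→d9:-→d10:-→d11:-→d12:-→d13:-→d14:-→d15:-→d16:-→d17:-→d18:-→d19:-→d20:-→d21:-→d22:-→d23:-→d24:H2  best=H2
  + 7.219.52.185/32 (H6) depth=32
  + 123.198.145.117/32 (H4) depth=32
  + 7.208.0.0/12 (H7) depth=12
  ? 7.208.0.8  path d0:H1→d1:-→d2:-→d3:-→d4:-→d5:-→d6:-→d7:-→d8:-→d9:-→d10:H4→d11:-→d12:H7  best=H7
  ? 7.192.0.0  path d0:H1→d1:-→d2:-→d3:-→d4:-→d5:-→d6:-→d7:-→d8:-→d9:-→d10:H4→d11:-  best=H4
  ? 151.101.240.205  path d0:H1  best=H1
  ? 133.251.120.17  path d0:H1  best=H1
  + 7.219.52.0/24 (H2) depth=24
  ? 7.192.33.7  path d0:H1→d1:-→d2:-→d3:-→d4:-→d5:-→d6:-→d7:-→d8:-→d9:-→d10:H4→d11:-  best=H4
  + 123.198.145.112/28 (H6) depth=28
  + 7.219.0.0/16 (H4) depth=16
  ? 123.198.145.3  path d0:H1→d1:-→d2:-→d3:-→d4:H3→d5:-→d6:-→d7:-→d8:-→d9:-→d10:-→d11:-→d12:-→d13:-→d14:-→d15:-→d16:-→d17:-→d18:-→d19:-→d20:-→d21:-→d22:-→d23:-→d24:H2→d25:-  best=H2

== LOOKUPS ==
["H3","H0","H3","H0","H3","H3","H2","H7","H4","H1","H1","H4","H2"]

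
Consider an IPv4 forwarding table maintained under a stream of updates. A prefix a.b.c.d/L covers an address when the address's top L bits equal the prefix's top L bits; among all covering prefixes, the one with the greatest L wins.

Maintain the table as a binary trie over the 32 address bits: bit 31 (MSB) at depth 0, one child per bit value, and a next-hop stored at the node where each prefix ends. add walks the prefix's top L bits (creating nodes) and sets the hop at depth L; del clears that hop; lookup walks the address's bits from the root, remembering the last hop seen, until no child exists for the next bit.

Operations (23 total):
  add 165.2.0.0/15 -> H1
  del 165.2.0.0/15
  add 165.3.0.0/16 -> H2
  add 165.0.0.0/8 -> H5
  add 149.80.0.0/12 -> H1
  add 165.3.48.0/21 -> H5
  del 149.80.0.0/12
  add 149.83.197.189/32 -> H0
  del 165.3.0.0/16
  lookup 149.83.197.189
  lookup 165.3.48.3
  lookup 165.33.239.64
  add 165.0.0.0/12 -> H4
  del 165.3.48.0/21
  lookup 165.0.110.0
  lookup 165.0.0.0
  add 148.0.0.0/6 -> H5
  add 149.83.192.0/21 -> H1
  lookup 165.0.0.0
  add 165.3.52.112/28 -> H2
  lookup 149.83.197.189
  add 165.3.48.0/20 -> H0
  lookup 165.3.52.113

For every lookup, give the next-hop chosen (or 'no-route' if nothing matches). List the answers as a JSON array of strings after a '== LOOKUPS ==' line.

Apply in order:
  + 165.2.0.0/15 (H1) depth=15
  del 165.2.0.0/15 (clear depth 15)
  + 165.3.0.0/16 (H2) depth=16
  + 165.0.0.0/8 (H5) depth=8
  + 149.80.0.0/12 (H1) depth=12
  + 165.3.48.0/21 (H5) depth=21
  del 149.80.0.0/12 (clear depth 12)
  + 149.83.197.189/32 (H0) depth=32
  del 165.3.0.0/16 (clear depth 16)
  ? 149.83.197.189  path d0:-→d1:-→d2:-→d3:-→d4:-→d5:-→d6:-→d7:-→d8:-→d9:-→d10:-→d11:-→d12:-→d13:-→d14:-→d15:-→d16:-→d17:-→d18:-→d19:-→d20:-→d21:-→d22:-→d23:-→d24:-→d25:-→d26:-→d27:-→d28:-→d29:-→d30:-→d31:-→d32:H0  best=H0
  ? 165.3.48.3  path d0:-→d1:-→d2:-→d3:-→d4:-→d5:-→d6:-→d7:-→d8:H5→d9:-→d10:-→d11:-→d12:-→d13:-→d14:-→d15:-→d16:-→d17:-→d18:-→d19:-→d20:-→d21:H5  best=H5
  ? 165.33.239.64  path d0:-→d1:-→d2:-→d3:-→d4:-→d5:-→d6:-→d7:-→d8:H5→d9:-→d10:-  best=H5
  + 165.0.0.0/12 (H4) depth=12
  del 165.3.48.0/21 (clear depth 21)
  ? 165.0.110.0  path d0:-→d1:-→d2:-→d3:-→d4:-→d5:-→d6:-→d7:-→d8:H5→d9:-→d10:-→d11:-→d12:H4→d13:-→d14:-  best=H4
  ? 165.0.0.0  path d0:-→d1:-→d2:-→d3:-→d4:-→d5:-→d6:-→d7:-→d8:H5→d9:-→d10:-→d11:-→d12:H4→d13:-→d14:-  best=H4
  + 148.0.0.0/6 (H5) depth=6
  + 149.83.192.0/21 (H1) depth=21
  ? 165.0.0.0  path d0:-→d1:-→d2:-→d3:-→d4:-→d5:-→d6:-→d7:-→d8:H5→d9:-→d10:-→d11:-→d12:H4→d13:-→d14:-  best=H4
  + 165.3.52.112/28 (H2) depth=28
  ? 149.83.197.189  path d0:-→d1:-→d2:-→d3:-→d4:-→d5:-→d6:H5→d7:-→d8:-→d9:-→d10:-→d11:-→d12:-→d13:-→d14:-→d15:-→d16:-→d17:-→d18:-→d19:-→d20:-→d21:H1→d22:-→d23:-→d24:-→d25:-→d26:-→d27:-→d28:-→d29:-→d30:-→d31:-→d32:H0  best=H0
  + 165.3.48.0/20 (H0) depth=20
  ? 165.3.52.113  path d0:-→d1:-→d2:-→d3:-→d4:-→d5:-→d6:-→d7:-→d8:H5→d9:-→d10:-→d11:-→d12:H4→d13:-→d14:-→d15:-→d16:-→d17:-→d18:-→d19:-→d20:H0→d21:-→d22:-→d23:-→d24:-→d25:-→d26:-→d27:-→d28:H2  best=H2

== LOOKUPS ==
["H0","H5","H5","H4","H4","H4","H0","H2"]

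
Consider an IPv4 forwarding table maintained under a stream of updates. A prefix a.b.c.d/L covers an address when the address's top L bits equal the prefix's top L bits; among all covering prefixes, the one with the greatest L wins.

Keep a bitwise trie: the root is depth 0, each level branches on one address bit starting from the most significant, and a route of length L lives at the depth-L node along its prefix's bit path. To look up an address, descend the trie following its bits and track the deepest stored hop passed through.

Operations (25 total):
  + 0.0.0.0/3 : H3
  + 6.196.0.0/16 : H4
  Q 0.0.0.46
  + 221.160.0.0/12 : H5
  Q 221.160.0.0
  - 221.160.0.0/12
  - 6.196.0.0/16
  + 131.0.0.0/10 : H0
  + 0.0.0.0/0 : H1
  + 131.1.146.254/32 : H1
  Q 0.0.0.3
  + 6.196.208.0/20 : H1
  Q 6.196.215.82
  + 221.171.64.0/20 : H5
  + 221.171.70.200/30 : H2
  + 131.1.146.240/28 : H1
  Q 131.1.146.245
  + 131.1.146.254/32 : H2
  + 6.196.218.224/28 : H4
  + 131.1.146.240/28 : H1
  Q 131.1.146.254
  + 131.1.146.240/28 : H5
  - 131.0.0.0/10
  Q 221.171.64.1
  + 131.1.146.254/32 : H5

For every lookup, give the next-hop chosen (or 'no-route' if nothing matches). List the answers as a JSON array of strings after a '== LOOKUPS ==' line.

Apply in order:
  + 0.0.0.0/3 (H3) depth=3
  + 6.196.0.0/16 (H4) depth=16
  ? 0.0.0.46  path d0:-→d1:-→d2:-→d3:H3→d4:-→d5:-  best=H3
  + 221.160.0.0/12 (H5) depth=12
  ? 221.160.0.0  path d0:-→d1:-→d2:-→d3:-→d4:-→d5:-→d6:-→d7:-→d8:-→d9:-→d10:-→d11:-→d12:H5  best=H5
  del 221.160.0.0/12 (clear depth 12)
  del 6.196.0.0/16 (clear depth 16)
  + 131.0.0.0/10 (H0) depth=10
  + 0.0.0.0/0 (H1) depth=0
  + 131.1.146.254/32 (H1) depth=32
  ? 0.0.0.3  path d0:H1→d1:-→d2:-→d3:H3→d4:-→d5:-  best=H3
  + 6.196.208.0/20 (H1) depth=20
  ? 6.196.215.82  path d0:H1→d1:-→d2:-→d3:H3→d4:-→d5:-→d6:-→d7:-→d8:-→d9:-→d10:-→d11:-→d12:-→d13:-→d14:-→d15:-→d16:-→d17:-→d18:-→d19:-→d20:H1  best=H1
  + 221.171.64.0/20 (H5) depth=20
  + 221.171.70.200/30 (H2) depth=30
  + 131.1.146.240/28 (H1) depth=28
  ? 131.1.146.245  path d0:H1→d1:-→d2:-→d3:-→d4:-→d5:-→d6:-→d7:-→d8:-→d9:-→d10:H0→d11:-→d12:-→d13:-→d14:-→d15:-→d16:-→d17:-→d18:-→d19:-→d20:-→d21:-→d22:-→d23:-→d24:-→d25:-→d26:-→d27:-→d28:H1  best=H1
  + 131.1.146.254/32 (H2) depth=32
  + 6.196.218.224/28 (H4) depth=28
  + 131.1.146.240/28 (H1) depth=28
  ? 131.1.146.254  path d0:H1→d1:-→d2:-→d3:-→d4:-→d5:-→d6:-→d7:-→d8:-→d9:-→d10:H0→d11:-→d12:-→d13:-→d14:-→d15:-→d16:-→d17:-→d18:-→d19:-→d20:-→d21:-→d22:-→d23:-→d24:-→d25:-→d26:-→d27:-→d28:H1→d29:-→d30:-→d31:-→d32:H2  best=H2
  + 131.1.146.240/28 (H5) depth=28
  del 131.0.0.0/10 (clear depth 10)
  ? 221.171.64.1  path d0:H1→d1:-→d2:-→d3:-→d4:-→d5:-→d6:-→d7:-→d8:-→d9:-→d10:-→d11:-→d12:-→d13:-→d14:-→d15:-→d16:-→d17:-→d18:-→d19:-→d20:H5→d21:-  best=H5
  + 131.1.146.254/32 (H5) depth=32

== LOOKUPS ==
["H3","H5","H3","H1","H1","H2","H5"]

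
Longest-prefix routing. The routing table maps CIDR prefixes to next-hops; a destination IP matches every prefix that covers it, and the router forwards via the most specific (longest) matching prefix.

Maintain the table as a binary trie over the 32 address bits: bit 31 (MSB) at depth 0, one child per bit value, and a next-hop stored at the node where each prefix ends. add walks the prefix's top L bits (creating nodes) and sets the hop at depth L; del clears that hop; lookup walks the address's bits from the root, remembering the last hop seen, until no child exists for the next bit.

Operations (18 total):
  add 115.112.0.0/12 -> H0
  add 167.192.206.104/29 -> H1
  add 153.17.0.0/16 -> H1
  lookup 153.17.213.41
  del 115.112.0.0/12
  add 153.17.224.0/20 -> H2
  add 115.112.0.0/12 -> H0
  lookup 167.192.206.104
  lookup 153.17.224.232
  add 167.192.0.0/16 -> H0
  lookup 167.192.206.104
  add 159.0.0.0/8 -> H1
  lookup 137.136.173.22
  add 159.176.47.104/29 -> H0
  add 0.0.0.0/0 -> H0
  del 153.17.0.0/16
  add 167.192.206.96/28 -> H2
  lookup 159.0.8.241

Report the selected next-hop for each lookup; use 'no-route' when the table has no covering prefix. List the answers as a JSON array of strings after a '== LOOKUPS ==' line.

Process each operation:
  + 115.112.0.0/12 (H0) depth=12
  + 167.192.206.104/29 (H1) depth=29
  + 153.17.0.0/16 (H1) depth=16
  ? 153.17.213.41  path d0:-→d1:-→d2:-→d3:-→d4:-→d5:-→d6:-→d7:-→d8:-→d9:-→d10:-→d11:-→d12:-→d13:-→d14:-→d15:-→d16:H1  best=H1
  del 115.112.0.0/12 (clear depth 12)
  + 153.17.224.0/20 (H2) depth=20
  + 115.112.0.0/12 (H0) depth=12
  ? 167.192.206.104  path d0:-→d1:-→d2:-→d3:-→d4:-→d5:-→d6:-→d7:-→d8:-→d9:-→d10:-→d11:-→d12:-→d13:-→d14:-→d15:-→d16:-→d17:-→d18:-→d19:-→d20:-→d21:-→d22:-→d23:-→d24:-→d25:-→d26:-→d27:-→d28:-→d29:H1  best=H1
  ? 153.17.224.232  path d0:-→d1:-→d2:-→d3:-→d4:-→d5:-→d6:-→d7:-→d8:-→d9:-→d10:-→d11:-→d12:-→d13:-→d14:-→d15:-→d16:H1→d17:-→d18:-→d19:-→d20:H2  best=H2
  + 167.192.0.0/16 (H0) depth=16
  ? 167.192.206.104  path d0:-→d1:-→d2:-→d3:-→d4:-→d5:-→d6:-→d7:-→d8:-→d9:-→d10:-→d11:-→d12:-→d13:-→d14:-→d15:-→d16:H0→d17:-→d18:-→d19:-→d20:-→d21:-→d22:-→d23:-→d24:-→d25:-→d26:-→d27:-→d28:-→d29:H1  best=H1
  + 159.0.0.0/8 (H1) depth=8
  ? 137.136.173.22  path d0:-→d1:-→d2:-→d3:-  best=no-route
  + 159.176.47.104/29 (H0) depth=29
  + 0.0.0.0/0 (H0) depth=0
  del 153.17.0.0/16 (clear depth 16)
  + 167.192.206.96/28 (H2) depth=28
  ? 159.0.8.241  path d0:H0→d1:-→d2:-→d3:-→d4:-→d5:-→d6:-→d7:-→d8:H1  best=H1

== LOOKUPS ==
["H1","H1","H2","H1","no-route","H1"]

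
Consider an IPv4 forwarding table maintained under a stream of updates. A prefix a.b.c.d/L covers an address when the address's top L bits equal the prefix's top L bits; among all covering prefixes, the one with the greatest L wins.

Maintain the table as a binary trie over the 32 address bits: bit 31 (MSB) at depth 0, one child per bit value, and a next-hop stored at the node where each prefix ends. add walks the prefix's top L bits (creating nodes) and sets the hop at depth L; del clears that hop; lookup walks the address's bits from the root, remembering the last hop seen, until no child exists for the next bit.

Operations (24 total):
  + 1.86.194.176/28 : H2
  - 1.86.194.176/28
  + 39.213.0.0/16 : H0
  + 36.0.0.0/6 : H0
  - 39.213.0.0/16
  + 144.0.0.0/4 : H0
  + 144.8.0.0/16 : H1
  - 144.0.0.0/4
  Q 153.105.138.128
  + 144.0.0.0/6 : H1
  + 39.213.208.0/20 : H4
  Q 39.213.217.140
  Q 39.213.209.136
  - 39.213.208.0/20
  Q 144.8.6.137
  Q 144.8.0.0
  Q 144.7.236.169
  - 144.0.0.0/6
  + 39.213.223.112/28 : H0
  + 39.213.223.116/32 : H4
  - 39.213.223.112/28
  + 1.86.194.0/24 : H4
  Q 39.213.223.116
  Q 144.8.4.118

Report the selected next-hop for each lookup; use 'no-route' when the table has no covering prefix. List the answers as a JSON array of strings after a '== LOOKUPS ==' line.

Apply in order:
  add 1.86.194.176/28 -> H2 at depth 28
  - 1.86.194.176/28 clear@28
  add 39.213.0.0/16 -> H0 at depth 16
  add 36.0.0.0/6 -> H0 at depth 6
  - 39.213.0.0/16 clear@16
  add 144.0.0.0/4 -> H0 at depth 4
  add 144.8.0.0/16 -> H1 at depth 16
  - 144.0.0.0/4 clear@4
  lookup 153.105.138.128: bits 1001 walk d0:-→d1:-→d2:-→d3:-→d4:- -> no-route
  add 144.0.0.0/6 -> H1 at depth 6
  add 39.213.208.0/20 -> H4 at depth 20
  lookup 39.213.217.140: bits 00100111110101011101 walk d0:-→d1:-→d2:-→d3:-→d4:-→d5:-→d6:H0→d7:-→d8:-→d9:-→d10:-→d11:-→d12:-→d13:-→d14:-→d15:-→d16:-→d17:-→d18:-→d19:-→d20:H4 -> H4
  lookup 39.213.209.136: bits 00100111110101011101 walk d0:-→d1:-→d2:-→d3:-→d4:-→d5:-→d6:H0→d7:-→d8:-→d9:-→d10:-→d11:-→d12:-→d13:-→d14:-→d15:-→d16:-→d17:-→d18:-→d19:-→d20:H4 -> H4
  - 39.213.208.0/20 clear@20
  lookup 144.8.6.137: bits 1001000000001000 walk d0:-→d1:-→d2:-→d3:-→d4:-→d5:-→d6:H1→d7:-→d8:-→d9:-→d10:-→d11:-→d12:-→d13:-→d14:-→d15:-→d16:H1 -> H1
  lookup 144.8.0.0: bits 1001000000001000 walk d0:-→d1:-→d2:-→d3:-→d4:-→d5:-→d6:H1→d7:-→d8:-→d9:-→d10:-→d11:-→d12:-→d13:-→d14:-→d15:-→d16:H1 -> H1
  lookup 144.7.236.169: bits 100100000000 walk d0:-→d1:-→d2:-→d3:-→d4:-→d5:-→d6:H1→d7:-→d8:-→d9:-→d10:-→d11:-→d12:- -> H1
  - 144.0.0.0/6 clear@6
  add 39.213.223.112/28 -> H0 at depth 28
  add 39.213.223.116/32 -> H4 at depth 32
  - 39.213.223.112/28 clear@28
  add 1.86.194.0/24 -> H4 at depth 24
  lookup 39.213.223.116: bits 00100111110101011101111101110100 walk d0:-→d1:-→d2:-→d3:-→d4:-→d5:-→d6:H0→d7:-→d8:-→d9:-→d10:-→d11:-→d12:-→d13:-→d14:-→d15:-→d16:-→d17:-→d18:-→d19:-→d20:-→d21:-→d22:-→d23:-→d24:-→d25:-→d26:-→d27:-→d28:-→d29:-→d30:-→d31:-→d32:H4 -> H4
  lookup 144.8.4.118: bits 1001000000001000 walk d0:-→d1:-→d2:-→d3:-→d4:-→d5:-→d6:-→d7:-→d8:-→d9:-→d10:-→d11:-→d12:-→d13:-→d14:-→d15:-→d16:H1 -> H1

== LOOKUPS ==
["no-route","H4","H4","H1","H1","H1","H4","H1"]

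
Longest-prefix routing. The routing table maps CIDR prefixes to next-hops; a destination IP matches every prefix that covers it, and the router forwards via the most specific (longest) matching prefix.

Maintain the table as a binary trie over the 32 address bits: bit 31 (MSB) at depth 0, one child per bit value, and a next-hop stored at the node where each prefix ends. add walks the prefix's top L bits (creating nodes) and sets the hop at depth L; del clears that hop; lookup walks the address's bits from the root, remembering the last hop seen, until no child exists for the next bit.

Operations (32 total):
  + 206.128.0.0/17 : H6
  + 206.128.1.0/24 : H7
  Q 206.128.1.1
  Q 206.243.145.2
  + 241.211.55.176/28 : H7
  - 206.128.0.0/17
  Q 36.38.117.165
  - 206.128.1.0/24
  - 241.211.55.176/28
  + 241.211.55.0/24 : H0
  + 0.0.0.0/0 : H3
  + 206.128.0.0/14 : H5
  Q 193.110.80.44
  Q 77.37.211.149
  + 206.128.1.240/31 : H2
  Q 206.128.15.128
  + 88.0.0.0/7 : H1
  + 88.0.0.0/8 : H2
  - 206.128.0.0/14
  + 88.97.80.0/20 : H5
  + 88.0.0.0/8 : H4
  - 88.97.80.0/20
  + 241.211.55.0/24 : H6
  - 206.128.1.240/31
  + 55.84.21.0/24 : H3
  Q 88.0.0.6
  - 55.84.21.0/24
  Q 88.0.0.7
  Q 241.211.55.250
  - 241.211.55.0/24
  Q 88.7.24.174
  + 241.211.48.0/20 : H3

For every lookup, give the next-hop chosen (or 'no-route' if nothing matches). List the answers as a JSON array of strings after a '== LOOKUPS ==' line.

Apply in order:
  + 206.128.0.0/17 (H6) depth=17
  + 206.128.1.0/24 (H7) depth=24
  ? 206.128.1.1  path d0:-→d1:-→d2:-→d3:-→d4:-→d5:-→d6:-→d7:-→d8:-→d9:-→d10:-→d11:-→d12:-→d13:-→d14:-→d15:-→d16:-→d17:H6→d18:-→d19:-→d20:-→d21:-→d22:-→d23:-→d24:H7  best=H7
  ? 206.243.145.2  path d0:-→d1:-→d2:-→d3:-→d4:-→d5:-→d6:-→d7:-→d8:-→d9:-  best=no-route
  + 241.211.55.176/28 (H7) depth=28
  del 206.128.0.0/17 (clear depth 17)
  ? 36.38.117.165  path d0:-  best=no-route
  del 206.128.1.0/24 (clear depth 24)
  del 241.211.55.176/28 (clear depth 28)
  + 241.211.55.0/24 (H0) depth=24
  + 0.0.0.0/0 (H3) depth=0
  + 206.128.0.0/14 (H5) depth=14
  ? 193.110.80.44  path d0:H3→d1:-→d2:-→d3:-→d4:-  best=H3
  ? 77.37.211.149  path d0:H3  best=H3
  + 206.128.1.240/31 (H2) depth=31
  ? 206.128.15.128  path d0:H3→d1:-→d2:-→d3:-→d4:-→d5:-→d6:-→d7:-→d8:-→d9:-→d10:-→d11:-→d12:-→d13:-→d14:H5→d15:-→d16:-→d17:-→d18:-→d19:-→d20:-  best=H5
  + 88.0.0.0/7 (H1) depth=7
  + 88.0.0.0/8 (H2) depth=8
  del 206.128.0.0/14 (clear depth 14)
  + 88.97.80.0/20 (H5) depth=20
  + 88.0.0.0/8 (H4) depth=8
  del 88.97.80.0/20 (clear depth 20)
  + 241.211.55.0/24 (H6) depth=24
  del 206.128.1.240/31 (clear depth 31)
  + 55.84.21.0/24 (H3) depth=24
  ? 88.0.0.6  path d0:H3→d1:-→d2:-→d3:-→d4:-→d5:-→d6:-→d7:H1→d8:H4→d9:-  best=H4
  del 55.84.21.0/24 (clear depth 24)
  ? 88.0.0.7  path d0:H3→d1:-→d2:-→d3:-→d4:-→d5:-→d6:-→d7:H1→d8:H4→d9:-  best=H4
  ? 241.211.55.250  path d0:H3→d1:-→d2:-→d3:-→d4:-→d5:-→d6:-→d7:-→d8:-→d9:-→d10:-→d11:-→d12:-→d13:-→d14:-→d15:-→d16:-→d17:-→d18:-→d19:-→d20:-→d21:-→d22:-→d23:-→d24:H6→d25:-  best=H6
  del 241.211.55.0/24 (clear depth 24)
  ? 88.7.24.174  path d0:H3→d1:-→d2:-→d3:-→d4:-→d5:-→d6:-→d7:H1→d8:H4→d9:-  best=H4
  + 241.211.48.0/20 (H3) depth=20

== LOOKUPS ==
["H7","no-route","no-route","H3","H3","H5","H4","H4","H6","H4"]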